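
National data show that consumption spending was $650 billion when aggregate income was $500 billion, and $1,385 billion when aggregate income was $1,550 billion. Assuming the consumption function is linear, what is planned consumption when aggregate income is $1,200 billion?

C = 1140

MPC = (1385 − 650)/(1550 − 500) = 735/1050 = 0.7
a = 650 − 0.7(500) = 650 − 350 = 300
C = 300 + 0.7(1200) = 300 + 840 = 1140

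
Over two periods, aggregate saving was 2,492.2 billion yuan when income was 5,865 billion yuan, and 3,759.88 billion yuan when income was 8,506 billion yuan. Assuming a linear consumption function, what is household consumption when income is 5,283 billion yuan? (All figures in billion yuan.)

MPS = ΔS/ΔY = (3759.88 − 2492.2)/(8506 − 5865) = 1267.68/2641 = 0.48
MPC = 1 − MPS = 0.52
Autonomous saving = 2492.2 − 0.48(5865) = -323, so a = 323
C = 323 + 0.52(5283) = 323 + 2747.16 = 3070.16

C = 3070.16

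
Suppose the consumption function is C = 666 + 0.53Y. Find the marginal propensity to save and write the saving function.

MPS = 0.47; S = -666 + 0.47Y

MPS = 1 − MPC = 1 − 0.53 = 0.47
S = Y − C = -666 + 0.47Y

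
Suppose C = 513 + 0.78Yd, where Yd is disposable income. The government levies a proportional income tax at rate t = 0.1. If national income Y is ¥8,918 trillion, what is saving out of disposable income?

S = 1252.764

Yd = (1 − 0.1)(8918) = 0.9(8918) = 8026.2
C = 513 + 0.78(8026.2) = 513 + 6260.436 = 6773.436
S = Yd − C = 8026.2 − 6773.436 = 1252.764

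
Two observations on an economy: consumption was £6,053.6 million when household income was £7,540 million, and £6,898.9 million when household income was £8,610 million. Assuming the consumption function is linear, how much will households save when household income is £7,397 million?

S = 1456.37

MPC = (6898.9 − 6053.6)/(8610 − 7540) = 845.3/1070 = 0.79
a = 6053.6 − 0.79(7540) = 6053.6 − 5956.6 = 97
C = 97 + 0.79(7397) = 5940.63
S = 7397 − 5940.63 = 1456.37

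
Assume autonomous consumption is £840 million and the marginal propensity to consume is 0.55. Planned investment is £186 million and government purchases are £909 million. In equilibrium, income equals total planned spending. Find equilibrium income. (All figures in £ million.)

Y = 4300

Y = C + I + G = 840 + 0.55Y + 186 + 909
Y − 0.55Y = 1935
0.45Y = 1935, so Y = 1935/0.45 = 4300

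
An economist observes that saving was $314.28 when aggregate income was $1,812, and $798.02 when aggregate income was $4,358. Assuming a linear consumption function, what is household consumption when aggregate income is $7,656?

C = 6231.36

MPS = ΔS/ΔY = (798.02 − 314.28)/(4358 − 1812) = 483.74/2546 = 0.19
MPC = 1 − MPS = 0.81
Autonomous saving = 314.28 − 0.19(1812) = -30, so a = 30
C = 30 + 0.81(7656) = 30 + 6201.36 = 6231.36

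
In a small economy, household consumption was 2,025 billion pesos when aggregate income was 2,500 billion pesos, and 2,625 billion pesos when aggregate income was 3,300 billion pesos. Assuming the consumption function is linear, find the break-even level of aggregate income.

Y = 600

MPC = (2625 − 2025)/(3300 − 2500) = 600/800 = 0.75
a = 2025 − 0.75(2500) = 2025 − 1875 = 150
Break-even: Y = a/(1−MPC) = 150/0.25 = 600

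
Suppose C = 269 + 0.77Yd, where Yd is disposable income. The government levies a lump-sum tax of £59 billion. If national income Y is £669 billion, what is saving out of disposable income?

S = -128.7

Yd = Y − T = 669 − 59 = 610
C = 269 + 0.77(610) = 269 + 469.7 = 738.7
S = Yd − C = 610 − 738.7 = -128.7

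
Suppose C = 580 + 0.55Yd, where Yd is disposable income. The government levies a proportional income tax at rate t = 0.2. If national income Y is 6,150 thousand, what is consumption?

C = 3286

Yd = (1 − 0.2)(6150) = 0.8(6150) = 4920
C = 580 + 0.55(4920) = 580 + 2706 = 3286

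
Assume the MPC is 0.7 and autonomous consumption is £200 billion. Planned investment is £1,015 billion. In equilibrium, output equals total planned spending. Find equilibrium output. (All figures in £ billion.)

Y = C + I = 200 + 0.7Y + 1015
Y − 0.7Y = 1215
0.3Y = 1215, so Y = 1215/0.3 = 4050

Y = 4050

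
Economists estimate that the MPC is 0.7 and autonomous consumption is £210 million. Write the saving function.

S = Y − C = Y − (210 + 0.7Y) = -210 + (1 − 0.7)Y

S = -210 + 0.3Y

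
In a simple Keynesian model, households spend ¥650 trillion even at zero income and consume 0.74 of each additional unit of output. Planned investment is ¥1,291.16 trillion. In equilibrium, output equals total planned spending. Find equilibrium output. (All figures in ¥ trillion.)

Y = C + I = 650 + 0.74Y + 1291.16
Y − 0.74Y = 1941.16
0.26Y = 1941.16, so Y = 1941.16/0.26 = 7466

Y = 7466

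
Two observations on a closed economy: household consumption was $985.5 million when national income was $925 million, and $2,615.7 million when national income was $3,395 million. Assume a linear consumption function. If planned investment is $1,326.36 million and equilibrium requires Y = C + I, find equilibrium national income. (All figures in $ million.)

MPC = (2615.7 − 985.5)/(3395 − 925) = 1630.2/2470 = 0.66
a = 985.5 − 0.66(925) = 375
Equilibrium: Y = 375 + 0.66Y + 1326.36
0.34Y = 1701.36, so Y = 1701.36/0.34 = 5004

Y = 5004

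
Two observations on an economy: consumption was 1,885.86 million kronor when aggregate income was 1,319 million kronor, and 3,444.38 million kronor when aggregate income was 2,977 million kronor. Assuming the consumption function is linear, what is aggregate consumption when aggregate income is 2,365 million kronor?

MPC = (3444.38 − 1885.86)/(2977 − 1319) = 1558.52/1658 = 0.94
a = 1885.86 − 0.94(1319) = 1885.86 − 1239.86 = 646
C = 646 + 0.94(2365) = 646 + 2223.1 = 2869.1

C = 2869.1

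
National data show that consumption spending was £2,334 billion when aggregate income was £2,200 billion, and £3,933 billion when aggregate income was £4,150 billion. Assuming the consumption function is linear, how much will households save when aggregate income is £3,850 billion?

S = 163

MPC = (3933 − 2334)/(4150 − 2200) = 1599/1950 = 0.82
a = 2334 − 0.82(2200) = 2334 − 1804 = 530
C = 530 + 0.82(3850) = 3687
S = 3850 − 3687 = 163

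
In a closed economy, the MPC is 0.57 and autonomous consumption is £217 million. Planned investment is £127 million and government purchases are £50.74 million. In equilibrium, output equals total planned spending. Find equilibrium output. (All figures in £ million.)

Y = C + I + G = 217 + 0.57Y + 127 + 50.74
Y − 0.57Y = 394.74
0.43Y = 394.74, so Y = 394.74/0.43 = 918

Y = 918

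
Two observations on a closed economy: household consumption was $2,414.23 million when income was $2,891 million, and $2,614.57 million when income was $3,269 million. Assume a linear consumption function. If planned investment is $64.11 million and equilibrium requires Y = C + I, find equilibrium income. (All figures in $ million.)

Y = 2013

MPC = (2614.57 − 2414.23)/(3269 − 2891) = 200.34/378 = 0.53
a = 2414.23 − 0.53(2891) = 882
Equilibrium: Y = 882 + 0.53Y + 64.11
0.47Y = 946.11, so Y = 946.11/0.47 = 2013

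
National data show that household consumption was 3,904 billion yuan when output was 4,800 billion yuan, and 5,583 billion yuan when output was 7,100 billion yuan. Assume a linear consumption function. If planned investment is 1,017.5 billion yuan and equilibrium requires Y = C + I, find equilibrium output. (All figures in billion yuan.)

MPC = (5583 − 3904)/(7100 − 4800) = 1679/2300 = 0.73
a = 3904 − 0.73(4800) = 400
Equilibrium: Y = 400 + 0.73Y + 1017.5
0.27Y = 1417.5, so Y = 1417.5/0.27 = 5250

Y = 5250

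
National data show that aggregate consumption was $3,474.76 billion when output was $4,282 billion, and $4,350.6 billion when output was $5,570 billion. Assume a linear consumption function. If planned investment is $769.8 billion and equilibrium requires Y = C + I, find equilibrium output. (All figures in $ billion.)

Y = 4165

MPC = (4350.6 − 3474.76)/(5570 − 4282) = 875.84/1288 = 0.68
a = 3474.76 − 0.68(4282) = 563
Equilibrium: Y = 563 + 0.68Y + 769.8
0.32Y = 1332.8, so Y = 1332.8/0.32 = 4165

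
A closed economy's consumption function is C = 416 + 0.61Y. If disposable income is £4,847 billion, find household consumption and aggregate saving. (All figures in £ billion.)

C = 416 + 0.61(4847) = 416 + 2956.67 = 3372.67
S = Y − C = 4847 − 3372.67 = 1474.33

C = 3372.67; S = 1474.33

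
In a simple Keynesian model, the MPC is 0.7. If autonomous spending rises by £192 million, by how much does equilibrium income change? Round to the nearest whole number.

The multiplier is 1/(1 − MPC) = 1/0.3.
ΔY = 192/0.3 = 640.00 ≈ 640

ΔY ≈ 640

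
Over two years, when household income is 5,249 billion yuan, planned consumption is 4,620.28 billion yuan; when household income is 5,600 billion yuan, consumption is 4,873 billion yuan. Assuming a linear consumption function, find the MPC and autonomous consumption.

MPC = 0.72; a = 841

MPC = ΔC/ΔY = (4873 − 4620.28)/(5600 − 5249) = 252.72/351 = 0.72
a = C − MPC·Y = 4620.28 − 0.72(5249) = 4620.28 − 3779.28 = 841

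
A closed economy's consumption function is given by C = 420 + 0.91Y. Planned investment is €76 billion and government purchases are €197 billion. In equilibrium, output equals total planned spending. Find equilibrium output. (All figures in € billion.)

Y = C + I + G = 420 + 0.91Y + 76 + 197
Y − 0.91Y = 693
0.09Y = 693, so Y = 693/0.09 = 7700

Y = 7700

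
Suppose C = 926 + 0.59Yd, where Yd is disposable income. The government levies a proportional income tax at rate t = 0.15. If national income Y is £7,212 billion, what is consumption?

Yd = (1 − 0.15)(7212) = 0.85(7212) = 6130.2
C = 926 + 0.59(6130.2) = 926 + 3616.818 = 4542.818

C = 4542.818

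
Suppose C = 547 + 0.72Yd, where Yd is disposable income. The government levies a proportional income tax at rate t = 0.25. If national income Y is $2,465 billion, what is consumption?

Yd = (1 − 0.25)(2465) = 0.75(2465) = 1848.75
C = 547 + 0.72(1848.75) = 547 + 1331.1 = 1878.1

C = 1878.1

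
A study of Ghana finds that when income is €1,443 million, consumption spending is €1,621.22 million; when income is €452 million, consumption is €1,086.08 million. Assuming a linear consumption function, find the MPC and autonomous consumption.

MPC = 0.54; a = 842

MPC = ΔC/ΔY = (1621.22 − 1086.08)/(1443 − 452) = 535.14/991 = 0.54
a = C − MPC·Y = 1086.08 − 0.54(452) = 1086.08 − 244.08 = 842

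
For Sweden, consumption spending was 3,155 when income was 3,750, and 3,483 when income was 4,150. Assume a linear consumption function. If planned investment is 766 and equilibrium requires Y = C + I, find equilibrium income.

MPC = (3483 − 3155)/(4150 − 3750) = 328/400 = 0.82
a = 3155 − 0.82(3750) = 80
Equilibrium: Y = 80 + 0.82Y + 766
0.18Y = 846, so Y = 846/0.18 = 4700

Y = 4700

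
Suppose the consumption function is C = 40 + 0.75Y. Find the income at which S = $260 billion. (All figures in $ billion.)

Y = 1200

S = Y − C = -40 + 0.25Y
-40 + 0.25Y = 260, so 0.25Y = 300 and Y = 1200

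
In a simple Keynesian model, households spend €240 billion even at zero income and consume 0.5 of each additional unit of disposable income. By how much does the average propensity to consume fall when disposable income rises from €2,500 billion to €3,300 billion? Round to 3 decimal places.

ΔAPC = 0.023

At Y = 2500: C = 240 + 0.5(2500) = 1490, APC = 1490/2500 = 0.5960
At Y = 3300: C = 1890, APC = 1890/3300 = 0.5727
Fall in APC = 0.5960 − 0.5727 = 0.0233 ≈ 0.023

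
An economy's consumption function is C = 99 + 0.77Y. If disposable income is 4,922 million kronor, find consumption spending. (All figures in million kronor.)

C = 99 + 0.77(4922) = 99 + 3789.94 = 3888.94

C = 3888.94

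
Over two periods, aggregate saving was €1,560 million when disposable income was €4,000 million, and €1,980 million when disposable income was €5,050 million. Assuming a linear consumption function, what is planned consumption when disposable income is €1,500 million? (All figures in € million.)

MPS = ΔS/ΔY = (1980 − 1560)/(5050 − 4000) = 420/1050 = 0.4
MPC = 1 − MPS = 0.6
Autonomous saving = 1560 − 0.4(4000) = -40, so a = 40
C = 40 + 0.6(1500) = 40 + 900 = 940

C = 940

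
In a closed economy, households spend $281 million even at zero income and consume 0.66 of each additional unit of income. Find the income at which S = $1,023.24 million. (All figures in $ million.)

Y = 3836

S = Y − C = -281 + 0.34Y
-281 + 0.34Y = 1023.24, so 0.34Y = 1304.24 and Y = 3836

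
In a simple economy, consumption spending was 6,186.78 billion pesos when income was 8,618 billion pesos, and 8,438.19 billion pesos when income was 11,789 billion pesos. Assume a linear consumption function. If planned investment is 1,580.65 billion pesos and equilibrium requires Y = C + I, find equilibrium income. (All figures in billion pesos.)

MPC = (8438.19 − 6186.78)/(11789 − 8618) = 2251.41/3171 = 0.71
a = 6186.78 − 0.71(8618) = 68
Equilibrium: Y = 68 + 0.71Y + 1580.65
0.29Y = 1648.65, so Y = 1648.65/0.29 = 5685

Y = 5685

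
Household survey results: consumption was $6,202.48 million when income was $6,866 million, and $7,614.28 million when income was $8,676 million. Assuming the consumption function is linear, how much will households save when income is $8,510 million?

S = 1025.2

MPC = (7614.28 − 6202.48)/(8676 − 6866) = 1411.8/1810 = 0.78
a = 6202.48 − 0.78(6866) = 6202.48 − 5355.48 = 847
C = 847 + 0.78(8510) = 7484.8
S = 8510 − 7484.8 = 1025.2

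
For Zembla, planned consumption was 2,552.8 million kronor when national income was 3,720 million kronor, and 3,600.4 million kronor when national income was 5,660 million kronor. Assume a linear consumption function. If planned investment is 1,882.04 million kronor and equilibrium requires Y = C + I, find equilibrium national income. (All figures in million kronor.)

Y = 5274

MPC = (3600.4 − 2552.8)/(5660 − 3720) = 1047.6/1940 = 0.54
a = 2552.8 − 0.54(3720) = 544
Equilibrium: Y = 544 + 0.54Y + 1882.04
0.46Y = 2426.04, so Y = 2426.04/0.46 = 5274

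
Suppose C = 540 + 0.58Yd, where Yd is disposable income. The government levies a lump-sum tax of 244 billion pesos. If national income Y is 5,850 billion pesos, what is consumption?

C = 3791.48

Yd = Y − T = 5850 − 244 = 5606
C = 540 + 0.58(5606) = 540 + 3251.48 = 3791.48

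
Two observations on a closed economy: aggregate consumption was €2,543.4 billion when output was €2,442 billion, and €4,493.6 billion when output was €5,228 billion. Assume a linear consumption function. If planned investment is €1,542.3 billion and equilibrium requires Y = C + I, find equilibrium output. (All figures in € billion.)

MPC = (4493.6 − 2543.4)/(5228 − 2442) = 1950.2/2786 = 0.7
a = 2543.4 − 0.7(2442) = 834
Equilibrium: Y = 834 + 0.7Y + 1542.3
0.3Y = 2376.3, so Y = 2376.3/0.3 = 7921

Y = 7921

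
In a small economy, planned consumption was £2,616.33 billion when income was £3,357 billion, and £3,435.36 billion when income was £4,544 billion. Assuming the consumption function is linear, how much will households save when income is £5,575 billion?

MPC = (3435.36 − 2616.33)/(4544 − 3357) = 819.03/1187 = 0.69
a = 2616.33 − 0.69(3357) = 2616.33 − 2316.33 = 300
C = 300 + 0.69(5575) = 4146.75
S = 5575 − 4146.75 = 1428.25

S = 1428.25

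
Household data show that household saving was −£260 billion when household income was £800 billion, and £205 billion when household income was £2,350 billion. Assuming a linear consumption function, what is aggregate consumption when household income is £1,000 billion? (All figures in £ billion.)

C = 1200

MPS = ΔS/ΔY = (205 − (-260))/(2350 − 800) = 465/1550 = 0.3
MPC = 1 − MPS = 0.7
Autonomous saving = -260 − 0.3(800) = -500, so a = 500
C = 500 + 0.7(1000) = 500 + 700 = 1200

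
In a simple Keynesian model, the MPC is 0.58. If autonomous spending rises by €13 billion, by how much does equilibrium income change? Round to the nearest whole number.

ΔY ≈ 31

The multiplier is 1/(1 − MPC) = 1/0.42.
ΔY = 13/0.42 = 30.95 ≈ 31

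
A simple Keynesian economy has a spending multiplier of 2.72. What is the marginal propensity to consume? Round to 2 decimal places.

MPC = 0.63

k = 1/(1 − MPC), so 1 − MPC = 1/k = 1/2.72 = 0.3676
MPC = 1 − 0.3676 = 0.63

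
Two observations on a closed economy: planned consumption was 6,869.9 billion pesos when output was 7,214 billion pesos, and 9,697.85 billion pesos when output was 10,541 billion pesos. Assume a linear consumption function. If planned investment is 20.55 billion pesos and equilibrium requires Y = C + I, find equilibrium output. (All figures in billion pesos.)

MPC = (9697.85 − 6869.9)/(10541 − 7214) = 2827.95/3327 = 0.85
a = 6869.9 − 0.85(7214) = 738
Equilibrium: Y = 738 + 0.85Y + 20.55
0.15Y = 758.55, so Y = 758.55/0.15 = 5057

Y = 5057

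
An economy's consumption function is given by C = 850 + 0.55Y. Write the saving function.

S = -850 + 0.45Y

S = Y − C = Y − (850 + 0.55Y) = -850 + (1 − 0.55)Y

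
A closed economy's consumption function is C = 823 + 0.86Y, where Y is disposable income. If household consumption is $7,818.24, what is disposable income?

823 + 0.86Y = 7818.24
0.86Y = 6995.24, so Y = 6995.24/0.86 = 8134

Y = 8134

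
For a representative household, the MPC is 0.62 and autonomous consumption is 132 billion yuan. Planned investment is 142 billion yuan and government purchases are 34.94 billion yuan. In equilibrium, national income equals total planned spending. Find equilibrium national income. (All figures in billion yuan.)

Y = C + I + G = 132 + 0.62Y + 142 + 34.94
Y − 0.62Y = 308.94
0.38Y = 308.94, so Y = 308.94/0.38 = 813

Y = 813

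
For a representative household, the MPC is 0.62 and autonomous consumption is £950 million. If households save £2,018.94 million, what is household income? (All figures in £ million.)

Y = 7813

S = Y − C = -950 + 0.38Y
-950 + 0.38Y = 2018.94, so 0.38Y = 2968.94 and Y = 7813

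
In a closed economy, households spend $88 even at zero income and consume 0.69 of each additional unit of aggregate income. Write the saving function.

S = -88 + 0.31Y

S = Y − C = Y − (88 + 0.69Y) = -88 + (1 − 0.69)Y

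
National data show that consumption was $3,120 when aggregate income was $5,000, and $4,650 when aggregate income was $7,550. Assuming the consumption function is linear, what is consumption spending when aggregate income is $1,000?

C = 720

MPC = (4650 − 3120)/(7550 − 5000) = 1530/2550 = 0.6
a = 3120 − 0.6(5000) = 3120 − 3000 = 120
C = 120 + 0.6(1000) = 120 + 600 = 720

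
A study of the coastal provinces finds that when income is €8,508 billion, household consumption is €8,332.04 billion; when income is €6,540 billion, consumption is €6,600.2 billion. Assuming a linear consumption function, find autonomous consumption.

a = 845

MPC = ΔC/ΔY = (8332.04 − 6600.2)/(8508 − 6540) = 1731.84/1968 = 0.88
a = C − MPC·Y = 6600.2 − 0.88(6540) = 6600.2 − 5755.2 = 845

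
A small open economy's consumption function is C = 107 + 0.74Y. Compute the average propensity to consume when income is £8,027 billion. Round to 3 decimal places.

C = 107 + 0.74(8027) = 6046.98
APC = C/Y = 6046.98/8027 = 0.753

APC = 0.753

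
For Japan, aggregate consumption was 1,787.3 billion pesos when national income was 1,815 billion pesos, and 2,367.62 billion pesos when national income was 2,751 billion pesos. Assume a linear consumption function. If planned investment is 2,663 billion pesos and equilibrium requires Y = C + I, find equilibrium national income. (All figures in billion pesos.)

MPC = (2367.62 − 1787.3)/(2751 − 1815) = 580.32/936 = 0.62
a = 1787.3 − 0.62(1815) = 662
Equilibrium: Y = 662 + 0.62Y + 2663
0.38Y = 3325, so Y = 3325/0.38 = 8750

Y = 8750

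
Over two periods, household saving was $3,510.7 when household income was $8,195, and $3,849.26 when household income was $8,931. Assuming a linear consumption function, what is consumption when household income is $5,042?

MPS = ΔS/ΔY = (3849.26 − 3510.7)/(8931 − 8195) = 338.56/736 = 0.46
MPC = 1 − MPS = 0.54
Autonomous saving = 3510.7 − 0.46(8195) = -259, so a = 259
C = 259 + 0.54(5042) = 259 + 2722.68 = 2981.68

C = 2981.68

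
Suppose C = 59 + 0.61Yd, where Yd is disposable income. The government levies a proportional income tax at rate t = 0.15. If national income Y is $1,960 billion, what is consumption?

C = 1075.26

Yd = (1 − 0.15)(1960) = 0.85(1960) = 1666
C = 59 + 0.61(1666) = 59 + 1016.26 = 1075.26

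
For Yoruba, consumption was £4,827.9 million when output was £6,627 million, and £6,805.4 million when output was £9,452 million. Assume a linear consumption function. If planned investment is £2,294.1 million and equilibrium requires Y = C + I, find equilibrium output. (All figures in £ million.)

Y = 8277

MPC = (6805.4 − 4827.9)/(9452 − 6627) = 1977.5/2825 = 0.7
a = 4827.9 − 0.7(6627) = 189
Equilibrium: Y = 189 + 0.7Y + 2294.1
0.3Y = 2483.1, so Y = 2483.1/0.3 = 8277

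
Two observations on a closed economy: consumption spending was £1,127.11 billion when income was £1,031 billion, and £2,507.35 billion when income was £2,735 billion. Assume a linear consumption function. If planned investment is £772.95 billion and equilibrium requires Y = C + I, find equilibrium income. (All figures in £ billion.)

MPC = (2507.35 − 1127.11)/(2735 − 1031) = 1380.24/1704 = 0.81
a = 1127.11 − 0.81(1031) = 292
Equilibrium: Y = 292 + 0.81Y + 772.95
0.19Y = 1064.95, so Y = 1064.95/0.19 = 5605

Y = 5605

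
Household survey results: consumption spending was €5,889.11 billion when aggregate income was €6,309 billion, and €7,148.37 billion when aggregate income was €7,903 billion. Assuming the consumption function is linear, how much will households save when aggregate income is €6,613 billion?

S = 483.73

MPC = (7148.37 − 5889.11)/(7903 − 6309) = 1259.26/1594 = 0.79
a = 5889.11 − 0.79(6309) = 5889.11 − 4984.11 = 905
C = 905 + 0.79(6613) = 6129.27
S = 6613 − 6129.27 = 483.73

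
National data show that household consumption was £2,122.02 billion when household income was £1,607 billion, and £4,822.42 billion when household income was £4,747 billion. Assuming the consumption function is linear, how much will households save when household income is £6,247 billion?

S = 134.58

MPC = (4822.42 − 2122.02)/(4747 − 1607) = 2700.4/3140 = 0.86
a = 2122.02 − 0.86(1607) = 2122.02 − 1382.02 = 740
C = 740 + 0.86(6247) = 6112.42
S = 6247 − 6112.42 = 134.58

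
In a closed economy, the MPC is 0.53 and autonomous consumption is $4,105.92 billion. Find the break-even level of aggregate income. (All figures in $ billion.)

Y = 8736

At break-even, C = Y: 4105.92 + 0.53Y = Y
0.47Y = 4105.92, so Y = 4105.92/0.47 = 8736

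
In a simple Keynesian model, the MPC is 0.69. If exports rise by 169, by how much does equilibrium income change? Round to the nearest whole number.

The multiplier is 1/(1 − MPC) = 1/0.31.
ΔY = 169/0.31 = 545.16 ≈ 545

ΔY ≈ 545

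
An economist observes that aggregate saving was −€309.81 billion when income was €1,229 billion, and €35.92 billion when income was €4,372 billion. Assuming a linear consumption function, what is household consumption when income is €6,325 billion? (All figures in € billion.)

C = 6074.25

MPS = ΔS/ΔY = (35.92 − (-309.81))/(4372 − 1229) = 345.73/3143 = 0.11
MPC = 1 − MPS = 0.89
Autonomous saving = -309.81 − 0.11(1229) = -445, so a = 445
C = 445 + 0.89(6325) = 445 + 5629.25 = 6074.25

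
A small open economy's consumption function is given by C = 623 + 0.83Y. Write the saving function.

S = Y − C = Y − (623 + 0.83Y) = -623 + (1 − 0.83)Y

S = -623 + 0.17Y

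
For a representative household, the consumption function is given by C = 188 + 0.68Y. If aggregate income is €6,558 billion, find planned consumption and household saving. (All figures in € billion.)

C = 188 + 0.68(6558) = 188 + 4459.44 = 4647.44
S = Y − C = 6558 − 4647.44 = 1910.56

C = 4647.44; S = 1910.56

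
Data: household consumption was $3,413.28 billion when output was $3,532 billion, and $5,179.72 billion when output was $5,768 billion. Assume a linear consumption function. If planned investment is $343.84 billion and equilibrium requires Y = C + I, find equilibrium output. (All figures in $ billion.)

Y = 4604

MPC = (5179.72 − 3413.28)/(5768 − 3532) = 1766.44/2236 = 0.79
a = 3413.28 − 0.79(3532) = 623
Equilibrium: Y = 623 + 0.79Y + 343.84
0.21Y = 966.84, so Y = 966.84/0.21 = 4604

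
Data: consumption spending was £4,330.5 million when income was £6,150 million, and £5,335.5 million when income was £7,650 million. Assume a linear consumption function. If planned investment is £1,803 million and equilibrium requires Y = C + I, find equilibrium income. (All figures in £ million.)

MPC = (5335.5 − 4330.5)/(7650 − 6150) = 1005/1500 = 0.67
a = 4330.5 − 0.67(6150) = 210
Equilibrium: Y = 210 + 0.67Y + 1803
0.33Y = 2013, so Y = 2013/0.33 = 6100

Y = 6100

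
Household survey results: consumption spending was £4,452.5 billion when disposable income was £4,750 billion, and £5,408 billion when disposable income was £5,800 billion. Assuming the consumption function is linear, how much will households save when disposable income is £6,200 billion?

S = 428

MPC = (5408 − 4452.5)/(5800 − 4750) = 955.5/1050 = 0.91
a = 4452.5 − 0.91(4750) = 4452.5 − 4322.5 = 130
C = 130 + 0.91(6200) = 5772
S = 6200 − 5772 = 428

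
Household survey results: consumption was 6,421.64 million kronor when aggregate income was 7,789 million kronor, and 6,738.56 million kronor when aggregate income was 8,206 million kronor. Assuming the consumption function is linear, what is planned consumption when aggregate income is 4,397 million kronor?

C = 3843.72

MPC = (6738.56 − 6421.64)/(8206 − 7789) = 316.92/417 = 0.76
a = 6421.64 − 0.76(7789) = 6421.64 − 5919.64 = 502
C = 502 + 0.76(4397) = 502 + 3341.72 = 3843.72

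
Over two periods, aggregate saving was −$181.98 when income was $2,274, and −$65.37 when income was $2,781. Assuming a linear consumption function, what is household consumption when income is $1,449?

MPS = ΔS/ΔY = (-65.37 − (-181.98))/(2781 − 2274) = 116.61/507 = 0.23
MPC = 1 − MPS = 0.77
Autonomous saving = -181.98 − 0.23(2274) = -705, so a = 705
C = 705 + 0.77(1449) = 705 + 1115.73 = 1820.73

C = 1820.73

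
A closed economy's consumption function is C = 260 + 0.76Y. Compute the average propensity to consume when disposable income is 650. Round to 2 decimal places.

APC = 1.16

C = 260 + 0.76(650) = 754
APC = C/Y = 754/650 = 1.16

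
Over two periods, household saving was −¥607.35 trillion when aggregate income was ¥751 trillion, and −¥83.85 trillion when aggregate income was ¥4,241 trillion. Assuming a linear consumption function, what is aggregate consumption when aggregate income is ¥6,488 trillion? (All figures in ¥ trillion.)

MPS = ΔS/ΔY = (-83.85 − (-607.35))/(4241 − 751) = 523.5/3490 = 0.15
MPC = 1 − MPS = 0.85
Autonomous saving = -607.35 − 0.15(751) = -720, so a = 720
C = 720 + 0.85(6488) = 720 + 5514.8 = 6234.8

C = 6234.8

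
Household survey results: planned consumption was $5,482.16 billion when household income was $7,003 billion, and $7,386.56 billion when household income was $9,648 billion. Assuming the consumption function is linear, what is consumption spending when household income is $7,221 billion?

MPC = (7386.56 − 5482.16)/(9648 − 7003) = 1904.4/2645 = 0.72
a = 5482.16 − 0.72(7003) = 5482.16 − 5042.16 = 440
C = 440 + 0.72(7221) = 440 + 5199.12 = 5639.12

C = 5639.12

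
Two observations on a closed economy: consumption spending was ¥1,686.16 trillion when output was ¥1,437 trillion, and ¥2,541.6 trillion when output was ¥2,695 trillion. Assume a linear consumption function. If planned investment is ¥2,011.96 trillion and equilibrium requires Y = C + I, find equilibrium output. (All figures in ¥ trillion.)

MPC = (2541.6 − 1686.16)/(2695 − 1437) = 855.44/1258 = 0.68
a = 1686.16 − 0.68(1437) = 709
Equilibrium: Y = 709 + 0.68Y + 2011.96
0.32Y = 2720.96, so Y = 2720.96/0.32 = 8503

Y = 8503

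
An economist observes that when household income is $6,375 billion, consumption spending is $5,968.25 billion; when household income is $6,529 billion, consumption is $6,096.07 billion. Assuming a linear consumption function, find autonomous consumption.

MPC = ΔC/ΔY = (6096.07 − 5968.25)/(6529 − 6375) = 127.82/154 = 0.83
a = C − MPC·Y = 5968.25 − 0.83(6375) = 5968.25 − 5291.25 = 677

a = 677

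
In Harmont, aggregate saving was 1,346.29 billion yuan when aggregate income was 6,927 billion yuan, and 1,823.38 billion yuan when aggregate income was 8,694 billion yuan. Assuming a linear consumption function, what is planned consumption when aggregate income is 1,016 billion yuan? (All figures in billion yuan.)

C = 1265.68

MPS = ΔS/ΔY = (1823.38 − 1346.29)/(8694 − 6927) = 477.09/1767 = 0.27
MPC = 1 − MPS = 0.73
Autonomous saving = 1346.29 − 0.27(6927) = -524, so a = 524
C = 524 + 0.73(1016) = 524 + 741.68 = 1265.68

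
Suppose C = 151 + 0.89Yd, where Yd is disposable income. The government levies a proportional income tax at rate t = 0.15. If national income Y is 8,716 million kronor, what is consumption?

Yd = (1 − 0.15)(8716) = 0.85(8716) = 7408.6
C = 151 + 0.89(7408.6) = 151 + 6593.654 = 6744.654

C = 6744.654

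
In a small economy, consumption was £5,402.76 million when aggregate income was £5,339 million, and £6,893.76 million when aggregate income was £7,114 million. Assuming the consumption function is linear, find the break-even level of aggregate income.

MPC = (6893.76 − 5402.76)/(7114 − 5339) = 1491/1775 = 0.84
a = 5402.76 − 0.84(5339) = 5402.76 − 4484.76 = 918
Break-even: Y = a/(1−MPC) = 918/0.16 = 5737.5

Y = 5737.5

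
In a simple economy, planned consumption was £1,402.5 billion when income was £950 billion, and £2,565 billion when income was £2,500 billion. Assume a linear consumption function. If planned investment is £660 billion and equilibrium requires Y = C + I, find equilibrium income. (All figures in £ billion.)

MPC = (2565 − 1402.5)/(2500 − 950) = 1162.5/1550 = 0.75
a = 1402.5 − 0.75(950) = 690
Equilibrium: Y = 690 + 0.75Y + 660
0.25Y = 1350, so Y = 1350/0.25 = 5400

Y = 5400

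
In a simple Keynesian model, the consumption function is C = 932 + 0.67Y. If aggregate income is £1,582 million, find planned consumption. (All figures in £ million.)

C = 1991.94

C = 932 + 0.67(1582) = 932 + 1059.94 = 1991.94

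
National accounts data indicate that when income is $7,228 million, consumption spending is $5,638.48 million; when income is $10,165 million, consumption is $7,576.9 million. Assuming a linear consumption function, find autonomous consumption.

MPC = ΔC/ΔY = (7576.9 − 5638.48)/(10165 − 7228) = 1938.42/2937 = 0.66
a = C − MPC·Y = 5638.48 − 0.66(7228) = 5638.48 − 4770.48 = 868

a = 868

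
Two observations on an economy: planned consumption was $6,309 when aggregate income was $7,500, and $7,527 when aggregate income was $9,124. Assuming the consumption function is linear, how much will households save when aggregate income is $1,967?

MPC = (7527 − 6309)/(9124 − 7500) = 1218/1624 = 0.75
a = 6309 − 0.75(7500) = 6309 − 5625 = 684
C = 684 + 0.75(1967) = 2159.25
S = 1967 − 2159.25 = -192.25

S = -192.25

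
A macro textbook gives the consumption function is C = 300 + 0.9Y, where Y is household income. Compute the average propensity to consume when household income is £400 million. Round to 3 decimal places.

APC = 1.650

C = 300 + 0.9(400) = 660
APC = C/Y = 660/400 = 1.650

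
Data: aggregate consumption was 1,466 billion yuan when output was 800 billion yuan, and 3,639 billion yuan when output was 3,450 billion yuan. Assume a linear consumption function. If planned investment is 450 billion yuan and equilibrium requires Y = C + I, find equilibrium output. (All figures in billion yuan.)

MPC = (3639 − 1466)/(3450 − 800) = 2173/2650 = 0.82
a = 1466 − 0.82(800) = 810
Equilibrium: Y = 810 + 0.82Y + 450
0.18Y = 1260, so Y = 1260/0.18 = 7000

Y = 7000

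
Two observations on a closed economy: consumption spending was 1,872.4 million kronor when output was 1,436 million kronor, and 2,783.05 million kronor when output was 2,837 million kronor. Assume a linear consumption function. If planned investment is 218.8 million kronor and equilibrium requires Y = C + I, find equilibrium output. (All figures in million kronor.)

MPC = (2783.05 − 1872.4)/(2837 − 1436) = 910.65/1401 = 0.65
a = 1872.4 − 0.65(1436) = 939
Equilibrium: Y = 939 + 0.65Y + 218.8
0.35Y = 1157.8, so Y = 1157.8/0.35 = 3308

Y = 3308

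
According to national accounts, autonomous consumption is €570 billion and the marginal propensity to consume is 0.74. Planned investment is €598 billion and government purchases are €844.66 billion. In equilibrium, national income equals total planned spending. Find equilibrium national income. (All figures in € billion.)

Y = 7741

Y = C + I + G = 570 + 0.74Y + 598 + 844.66
Y − 0.74Y = 2012.66
0.26Y = 2012.66, so Y = 2012.66/0.26 = 7741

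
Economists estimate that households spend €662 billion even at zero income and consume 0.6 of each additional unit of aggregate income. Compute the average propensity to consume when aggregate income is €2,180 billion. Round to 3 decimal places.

APC = 0.904

C = 662 + 0.6(2180) = 1970
APC = C/Y = 1970/2180 = 0.904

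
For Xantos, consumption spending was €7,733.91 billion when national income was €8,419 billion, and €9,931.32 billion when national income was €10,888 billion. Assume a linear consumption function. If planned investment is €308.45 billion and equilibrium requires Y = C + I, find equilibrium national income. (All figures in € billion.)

Y = 4995

MPC = (9931.32 − 7733.91)/(10888 − 8419) = 2197.41/2469 = 0.89
a = 7733.91 − 0.89(8419) = 241
Equilibrium: Y = 241 + 0.89Y + 308.45
0.11Y = 549.45, so Y = 549.45/0.11 = 4995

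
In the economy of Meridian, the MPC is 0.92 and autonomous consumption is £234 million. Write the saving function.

S = Y − C = Y − (234 + 0.92Y) = -234 + (1 − 0.92)Y

S = -234 + 0.08Y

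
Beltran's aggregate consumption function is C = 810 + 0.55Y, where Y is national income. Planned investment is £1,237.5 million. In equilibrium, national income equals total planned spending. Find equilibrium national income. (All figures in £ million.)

Y = 4550

Y = C + I = 810 + 0.55Y + 1237.5
Y − 0.55Y = 2047.5
0.45Y = 2047.5, so Y = 2047.5/0.45 = 4550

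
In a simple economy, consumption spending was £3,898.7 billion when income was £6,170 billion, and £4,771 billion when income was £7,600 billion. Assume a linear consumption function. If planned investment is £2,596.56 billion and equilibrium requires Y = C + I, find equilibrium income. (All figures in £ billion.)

MPC = (4771 − 3898.7)/(7600 − 6170) = 872.3/1430 = 0.61
a = 3898.7 − 0.61(6170) = 135
Equilibrium: Y = 135 + 0.61Y + 2596.56
0.39Y = 2731.56, so Y = 2731.56/0.39 = 7004

Y = 7004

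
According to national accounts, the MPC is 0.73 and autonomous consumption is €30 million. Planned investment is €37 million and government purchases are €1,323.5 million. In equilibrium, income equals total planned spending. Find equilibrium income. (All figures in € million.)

Y = 5150

Y = C + I + G = 30 + 0.73Y + 37 + 1323.5
Y − 0.73Y = 1390.5
0.27Y = 1390.5, so Y = 1390.5/0.27 = 5150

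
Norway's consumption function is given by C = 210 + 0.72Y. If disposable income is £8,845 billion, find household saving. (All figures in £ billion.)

S = 2266.6

C = 210 + 0.72(8845) = 210 + 6368.4 = 6578.4
S = Y − C = 8845 − 6578.4 = 2266.6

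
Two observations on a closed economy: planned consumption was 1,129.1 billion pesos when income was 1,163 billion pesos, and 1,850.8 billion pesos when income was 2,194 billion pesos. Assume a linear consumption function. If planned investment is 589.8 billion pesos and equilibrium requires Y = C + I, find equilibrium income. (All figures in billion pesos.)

MPC = (1850.8 − 1129.1)/(2194 − 1163) = 721.7/1031 = 0.7
a = 1129.1 − 0.7(1163) = 315
Equilibrium: Y = 315 + 0.7Y + 589.8
0.3Y = 904.8, so Y = 904.8/0.3 = 3016

Y = 3016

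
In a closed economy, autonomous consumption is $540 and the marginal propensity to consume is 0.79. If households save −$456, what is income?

S = Y − C = -540 + 0.21Y
-540 + 0.21Y = -456, so 0.21Y = 84 and Y = 400

Y = 400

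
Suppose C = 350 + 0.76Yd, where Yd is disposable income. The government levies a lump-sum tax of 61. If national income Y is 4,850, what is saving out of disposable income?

Yd = Y − T = 4850 − 61 = 4789
C = 350 + 0.76(4789) = 350 + 3639.64 = 3989.64
S = Yd − C = 4789 − 3989.64 = 799.36

S = 799.36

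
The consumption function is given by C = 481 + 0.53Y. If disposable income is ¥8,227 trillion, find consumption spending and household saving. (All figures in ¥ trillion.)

C = 4841.31; S = 3385.69

C = 481 + 0.53(8227) = 481 + 4360.31 = 4841.31
S = Y − C = 8227 − 4841.31 = 3385.69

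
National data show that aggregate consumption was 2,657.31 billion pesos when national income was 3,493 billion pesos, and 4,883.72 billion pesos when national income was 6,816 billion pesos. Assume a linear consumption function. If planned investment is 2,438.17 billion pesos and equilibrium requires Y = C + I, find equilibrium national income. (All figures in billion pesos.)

Y = 8349

MPC = (4883.72 − 2657.31)/(6816 − 3493) = 2226.41/3323 = 0.67
a = 2657.31 − 0.67(3493) = 317
Equilibrium: Y = 317 + 0.67Y + 2438.17
0.33Y = 2755.17, so Y = 2755.17/0.33 = 8349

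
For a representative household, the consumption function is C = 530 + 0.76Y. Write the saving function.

S = Y − C = Y − (530 + 0.76Y) = -530 + (1 − 0.76)Y

S = -530 + 0.24Y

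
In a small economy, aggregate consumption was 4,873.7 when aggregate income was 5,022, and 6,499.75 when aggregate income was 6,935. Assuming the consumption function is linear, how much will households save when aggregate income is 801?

S = -484.85

MPC = (6499.75 − 4873.7)/(6935 − 5022) = 1626.05/1913 = 0.85
a = 4873.7 − 0.85(5022) = 4873.7 − 4268.7 = 605
C = 605 + 0.85(801) = 1285.85
S = 801 − 1285.85 = -484.85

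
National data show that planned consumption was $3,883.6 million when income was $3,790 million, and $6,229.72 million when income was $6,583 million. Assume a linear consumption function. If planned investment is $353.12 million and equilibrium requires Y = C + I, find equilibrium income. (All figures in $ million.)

MPC = (6229.72 − 3883.6)/(6583 − 3790) = 2346.12/2793 = 0.84
a = 3883.6 − 0.84(3790) = 700
Equilibrium: Y = 700 + 0.84Y + 353.12
0.16Y = 1053.12, so Y = 1053.12/0.16 = 6582

Y = 6582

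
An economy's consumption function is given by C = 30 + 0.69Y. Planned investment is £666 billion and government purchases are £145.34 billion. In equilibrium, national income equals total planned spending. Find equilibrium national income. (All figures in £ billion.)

Y = C + I + G = 30 + 0.69Y + 666 + 145.34
Y − 0.69Y = 841.34
0.31Y = 841.34, so Y = 841.34/0.31 = 2714

Y = 2714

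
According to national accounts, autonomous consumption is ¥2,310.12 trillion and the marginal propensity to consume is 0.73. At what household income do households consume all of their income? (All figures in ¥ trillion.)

At break-even, C = Y: 2310.12 + 0.73Y = Y
0.27Y = 2310.12, so Y = 2310.12/0.27 = 8556

Y = 8556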